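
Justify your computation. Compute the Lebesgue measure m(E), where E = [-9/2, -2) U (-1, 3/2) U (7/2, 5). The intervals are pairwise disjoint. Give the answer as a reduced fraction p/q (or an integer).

For pairwise disjoint intervals, m(union_i I_i) = sum_i m(I_i),
and m is invariant under swapping open/closed endpoints (single points have measure 0).
So m(E) = sum_i (b_i - a_i).
  I_1 has length -2 - (-9/2) = 5/2.
  I_2 has length 3/2 - (-1) = 5/2.
  I_3 has length 5 - 7/2 = 3/2.
Summing:
  m(E) = 5/2 + 5/2 + 3/2 = 13/2.

13/2


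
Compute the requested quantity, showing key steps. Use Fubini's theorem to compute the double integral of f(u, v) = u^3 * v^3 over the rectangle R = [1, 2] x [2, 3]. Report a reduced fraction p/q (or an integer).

f(u, v) is a tensor product of a function of u and a function of v, and both factors are bounded continuous (hence Lebesgue integrable) on the rectangle, so Fubini's theorem applies:
  integral_R f d(m x m) = (integral_a1^b1 u^3 du) * (integral_a2^b2 v^3 dv).
Inner integral in u: integral_{1}^{2} u^3 du = (2^4 - 1^4)/4
  = 15/4.
Inner integral in v: integral_{2}^{3} v^3 dv = (3^4 - 2^4)/4
  = 65/4.
Product: (15/4) * (65/4) = 975/16.

975/16


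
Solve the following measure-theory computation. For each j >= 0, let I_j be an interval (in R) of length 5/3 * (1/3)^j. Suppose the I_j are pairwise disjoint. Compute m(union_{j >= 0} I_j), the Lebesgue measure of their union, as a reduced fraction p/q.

By countable additivity of the Lebesgue measure on pairwise disjoint measurable sets,
  m(union_{j >= 0} I_j) = sum_{j >= 0} m(I_j) = sum_{j >= 0} a * r^j,
  with a = 5/3 and r = 1/3.
Since 0 < r = 1/3 < 1, the geometric series converges:
  sum_{j >= 0} a * r^j = a / (1 - r).
  = 5/3 / (1 - 1/3)
  = 5/3 / (2/3)
  = 5/2.

5/2


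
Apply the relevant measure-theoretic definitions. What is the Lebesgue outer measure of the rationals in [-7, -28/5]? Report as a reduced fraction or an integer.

E = Q cap [-7, -28/5] is a subset of Q, which is countable. Enumerate Q = {q_1, q_2, ...}; for any eps > 0, cover q_k by the open interval (q_k - eps/2^(k+1), q_k + eps/2^(k+1)), of length eps/2^k. The total cover length is sum_{k>=1} eps/2^k = eps. Hence m*(E) <= m*(Q) <= eps for every eps > 0, and since outer measure is non-negative, m*(E) = 0.

0


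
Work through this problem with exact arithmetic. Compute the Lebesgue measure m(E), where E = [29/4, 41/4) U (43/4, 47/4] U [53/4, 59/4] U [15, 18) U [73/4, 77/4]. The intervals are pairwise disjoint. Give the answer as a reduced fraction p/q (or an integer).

For pairwise disjoint intervals, m(union_i I_i) = sum_i m(I_i),
and m is invariant under swapping open/closed endpoints (single points have measure 0).
So m(E) = sum_i (b_i - a_i).
  I_1 has length 41/4 - 29/4 = 3.
  I_2 has length 47/4 - 43/4 = 1.
  I_3 has length 59/4 - 53/4 = 3/2.
  I_4 has length 18 - 15 = 3.
  I_5 has length 77/4 - 73/4 = 1.
Summing:
  m(E) = 3 + 1 + 3/2 + 3 + 1 = 19/2.

19/2


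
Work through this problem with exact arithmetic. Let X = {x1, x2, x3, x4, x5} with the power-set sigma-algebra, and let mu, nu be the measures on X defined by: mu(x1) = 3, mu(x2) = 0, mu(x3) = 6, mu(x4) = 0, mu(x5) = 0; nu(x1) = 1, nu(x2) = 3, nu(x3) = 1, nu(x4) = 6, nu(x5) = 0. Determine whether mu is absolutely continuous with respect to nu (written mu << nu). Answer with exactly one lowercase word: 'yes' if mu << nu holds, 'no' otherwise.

mu << nu means: every nu-null measurable set is also mu-null; equivalently, for every atom x, if nu({x}) = 0 then mu({x}) = 0.
Checking each atom:
  x1: nu = 1 > 0 -> no constraint.
  x2: nu = 3 > 0 -> no constraint.
  x3: nu = 1 > 0 -> no constraint.
  x4: nu = 6 > 0 -> no constraint.
  x5: nu = 0, mu = 0 -> consistent with mu << nu.
No atom violates the condition. Therefore mu << nu.

yes


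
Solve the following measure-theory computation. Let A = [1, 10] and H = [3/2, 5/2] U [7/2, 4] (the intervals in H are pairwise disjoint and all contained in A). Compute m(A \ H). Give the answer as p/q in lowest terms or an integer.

The ambient interval has length m(A) = 10 - 1 = 9.
Since the holes are disjoint and sit inside A, by finite additivity
  m(H) = sum_i (b_i - a_i), and m(A \ H) = m(A) - m(H).
Computing the hole measures:
  m(H_1) = 5/2 - 3/2 = 1.
  m(H_2) = 4 - 7/2 = 1/2.
Summed: m(H) = 1 + 1/2 = 3/2.
So m(A \ H) = 9 - 3/2 = 15/2.

15/2


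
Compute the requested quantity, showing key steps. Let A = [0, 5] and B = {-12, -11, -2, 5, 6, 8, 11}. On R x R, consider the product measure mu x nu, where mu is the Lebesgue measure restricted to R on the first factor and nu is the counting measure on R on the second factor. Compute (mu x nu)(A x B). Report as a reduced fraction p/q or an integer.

For a measurable rectangle A x B, the product measure satisfies
  (mu x nu)(A x B) = mu(A) * nu(B).
  mu(A) = 5.
  nu(B) = 7.
  (mu x nu)(A x B) = 5 * 7 = 35.

35


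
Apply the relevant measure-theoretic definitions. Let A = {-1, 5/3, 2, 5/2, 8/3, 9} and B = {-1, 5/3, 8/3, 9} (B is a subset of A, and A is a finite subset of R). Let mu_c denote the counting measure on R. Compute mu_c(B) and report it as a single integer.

Counting measure assigns mu_c(E) = |E| (number of elements) when E is finite.
B has 4 element(s), so mu_c(B) = 4.

4


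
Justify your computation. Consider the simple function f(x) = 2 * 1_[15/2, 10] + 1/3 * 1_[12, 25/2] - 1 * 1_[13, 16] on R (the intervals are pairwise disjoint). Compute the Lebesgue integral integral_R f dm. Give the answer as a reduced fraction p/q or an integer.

For a simple function f = sum_i c_i * 1_{A_i} with disjoint A_i,
  integral f dm = sum_i c_i * m(A_i).
Lengths of the A_i:
  m(A_1) = 10 - 15/2 = 5/2.
  m(A_2) = 25/2 - 12 = 1/2.
  m(A_3) = 16 - 13 = 3.
Contributions c_i * m(A_i):
  (2) * (5/2) = 5.
  (1/3) * (1/2) = 1/6.
  (-1) * (3) = -3.
Total: 5 + 1/6 - 3 = 13/6.

13/6


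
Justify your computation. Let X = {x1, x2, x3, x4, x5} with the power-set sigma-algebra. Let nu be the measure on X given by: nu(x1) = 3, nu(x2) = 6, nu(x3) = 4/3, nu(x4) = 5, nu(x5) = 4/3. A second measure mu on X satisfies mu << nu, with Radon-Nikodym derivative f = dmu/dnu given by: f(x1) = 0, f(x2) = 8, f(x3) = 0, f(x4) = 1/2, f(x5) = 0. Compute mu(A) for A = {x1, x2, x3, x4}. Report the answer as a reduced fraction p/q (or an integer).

By the defining property of the Radon-Nikodym derivative, for every measurable set A,
  mu(A) = integral_A f dnu.
Since nu is a discrete measure concentrated on the atoms of X, the integral over A reduces to the sum
  mu(A) = sum_{x in A} f(x) * nu({x}).
Computing each term:
  x1: f(x1) * nu(x1) = 0 * 3 = 0.
  x2: f(x2) * nu(x2) = 8 * 6 = 48.
  x3: f(x3) * nu(x3) = 0 * 4/3 = 0.
  x4: f(x4) * nu(x4) = 1/2 * 5 = 5/2.
Summing: mu(A) = 0 + 48 + 0 + 5/2 = 101/2.

101/2


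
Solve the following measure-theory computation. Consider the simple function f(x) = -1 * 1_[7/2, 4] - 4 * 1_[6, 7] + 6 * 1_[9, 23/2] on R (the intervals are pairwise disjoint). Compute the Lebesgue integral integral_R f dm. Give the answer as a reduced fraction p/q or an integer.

For a simple function f = sum_i c_i * 1_{A_i} with disjoint A_i,
  integral f dm = sum_i c_i * m(A_i).
Lengths of the A_i:
  m(A_1) = 4 - 7/2 = 1/2.
  m(A_2) = 7 - 6 = 1.
  m(A_3) = 23/2 - 9 = 5/2.
Contributions c_i * m(A_i):
  (-1) * (1/2) = -1/2.
  (-4) * (1) = -4.
  (6) * (5/2) = 15.
Total: -1/2 - 4 + 15 = 21/2.

21/2


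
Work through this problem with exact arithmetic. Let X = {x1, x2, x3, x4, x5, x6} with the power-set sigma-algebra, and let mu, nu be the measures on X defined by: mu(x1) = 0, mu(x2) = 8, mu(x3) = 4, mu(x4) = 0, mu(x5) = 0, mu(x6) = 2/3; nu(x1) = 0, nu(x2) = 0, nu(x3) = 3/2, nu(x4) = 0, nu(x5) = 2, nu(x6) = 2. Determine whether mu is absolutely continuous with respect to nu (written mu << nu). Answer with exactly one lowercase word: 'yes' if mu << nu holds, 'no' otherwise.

mu << nu means: every nu-null measurable set is also mu-null; equivalently, for every atom x, if nu({x}) = 0 then mu({x}) = 0.
Checking each atom:
  x1: nu = 0, mu = 0 -> consistent with mu << nu.
  x2: nu = 0, mu = 8 > 0 -> violates mu << nu.
  x3: nu = 3/2 > 0 -> no constraint.
  x4: nu = 0, mu = 0 -> consistent with mu << nu.
  x5: nu = 2 > 0 -> no constraint.
  x6: nu = 2 > 0 -> no constraint.
The atom(s) x2 violate the condition (nu = 0 but mu > 0). Therefore mu is NOT absolutely continuous w.r.t. nu.

no


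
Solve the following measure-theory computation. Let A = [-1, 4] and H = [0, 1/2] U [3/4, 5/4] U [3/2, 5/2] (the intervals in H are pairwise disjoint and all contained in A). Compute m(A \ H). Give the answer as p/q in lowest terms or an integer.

The ambient interval has length m(A) = 4 - (-1) = 5.
Since the holes are disjoint and sit inside A, by finite additivity
  m(H) = sum_i (b_i - a_i), and m(A \ H) = m(A) - m(H).
Computing the hole measures:
  m(H_1) = 1/2 - 0 = 1/2.
  m(H_2) = 5/4 - 3/4 = 1/2.
  m(H_3) = 5/2 - 3/2 = 1.
Summed: m(H) = 1/2 + 1/2 + 1 = 2.
So m(A \ H) = 5 - 2 = 3.

3


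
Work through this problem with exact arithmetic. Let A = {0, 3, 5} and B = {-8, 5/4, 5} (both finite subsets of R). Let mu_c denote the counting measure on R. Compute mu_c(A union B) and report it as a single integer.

Counting measure on a finite set equals cardinality. By inclusion-exclusion, |A union B| = |A| + |B| - |A cap B|.
|A| = 3, |B| = 3, |A cap B| = 1.
So mu_c(A union B) = 3 + 3 - 1 = 5.

5


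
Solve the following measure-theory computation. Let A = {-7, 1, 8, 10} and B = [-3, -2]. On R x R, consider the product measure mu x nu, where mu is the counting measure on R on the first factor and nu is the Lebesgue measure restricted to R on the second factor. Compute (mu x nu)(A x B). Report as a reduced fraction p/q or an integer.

For a measurable rectangle A x B, the product measure satisfies
  (mu x nu)(A x B) = mu(A) * nu(B).
  mu(A) = 4.
  nu(B) = 1.
  (mu x nu)(A x B) = 4 * 1 = 4.

4


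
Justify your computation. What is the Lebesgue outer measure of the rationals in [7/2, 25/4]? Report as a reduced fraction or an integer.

E = Q cap [7/2, 25/4] is a subset of Q, which is countable. Enumerate Q = {q_1, q_2, ...}; for any eps > 0, cover q_k by the open interval (q_k - eps/2^(k+1), q_k + eps/2^(k+1)), of length eps/2^k. The total cover length is sum_{k>=1} eps/2^k = eps. Hence m*(E) <= m*(Q) <= eps for every eps > 0, and since outer measure is non-negative, m*(E) = 0.

0


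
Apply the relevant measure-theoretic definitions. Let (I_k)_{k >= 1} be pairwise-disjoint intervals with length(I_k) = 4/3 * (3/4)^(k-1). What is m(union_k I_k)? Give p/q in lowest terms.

By countable additivity of the Lebesgue measure on pairwise disjoint measurable sets,
  m(union_{k >= 1} I_k) = sum_{k >= 1} m(I_k) = sum_{k >= 1} a * r^(k-1),
  with a = 4/3 and r = 3/4.
Since 0 < r = 3/4 < 1, the geometric series converges:
  sum_{k >= 1} a * r^(k-1) = a / (1 - r).
  = 4/3 / (1 - 3/4)
  = 4/3 / (1/4)
  = 16/3.

16/3


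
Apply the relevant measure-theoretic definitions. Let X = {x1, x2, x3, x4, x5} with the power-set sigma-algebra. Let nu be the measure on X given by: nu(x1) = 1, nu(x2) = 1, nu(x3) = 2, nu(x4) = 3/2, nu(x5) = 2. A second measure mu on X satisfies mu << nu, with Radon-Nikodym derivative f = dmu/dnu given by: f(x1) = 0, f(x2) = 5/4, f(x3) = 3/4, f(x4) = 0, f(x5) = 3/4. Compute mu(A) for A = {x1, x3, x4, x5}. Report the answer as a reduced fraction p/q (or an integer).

By the defining property of the Radon-Nikodym derivative, for every measurable set A,
  mu(A) = integral_A f dnu.
Since nu is a discrete measure concentrated on the atoms of X, the integral over A reduces to the sum
  mu(A) = sum_{x in A} f(x) * nu({x}).
Computing each term:
  x1: f(x1) * nu(x1) = 0 * 1 = 0.
  x3: f(x3) * nu(x3) = 3/4 * 2 = 3/2.
  x4: f(x4) * nu(x4) = 0 * 3/2 = 0.
  x5: f(x5) * nu(x5) = 3/4 * 2 = 3/2.
Summing: mu(A) = 0 + 3/2 + 0 + 3/2 = 3.

3


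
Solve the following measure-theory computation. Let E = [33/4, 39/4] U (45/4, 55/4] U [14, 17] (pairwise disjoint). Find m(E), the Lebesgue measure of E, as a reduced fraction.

For pairwise disjoint intervals, m(union_i I_i) = sum_i m(I_i),
and m is invariant under swapping open/closed endpoints (single points have measure 0).
So m(E) = sum_i (b_i - a_i).
  I_1 has length 39/4 - 33/4 = 3/2.
  I_2 has length 55/4 - 45/4 = 5/2.
  I_3 has length 17 - 14 = 3.
Summing:
  m(E) = 3/2 + 5/2 + 3 = 7.

7


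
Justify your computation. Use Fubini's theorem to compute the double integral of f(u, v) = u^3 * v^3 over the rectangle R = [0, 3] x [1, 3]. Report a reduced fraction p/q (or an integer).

f(u, v) is a tensor product of a function of u and a function of v, and both factors are bounded continuous (hence Lebesgue integrable) on the rectangle, so Fubini's theorem applies:
  integral_R f d(m x m) = (integral_a1^b1 u^3 du) * (integral_a2^b2 v^3 dv).
Inner integral in u: integral_{0}^{3} u^3 du = (3^4 - 0^4)/4
  = 81/4.
Inner integral in v: integral_{1}^{3} v^3 dv = (3^4 - 1^4)/4
  = 20.
Product: (81/4) * (20) = 405.

405


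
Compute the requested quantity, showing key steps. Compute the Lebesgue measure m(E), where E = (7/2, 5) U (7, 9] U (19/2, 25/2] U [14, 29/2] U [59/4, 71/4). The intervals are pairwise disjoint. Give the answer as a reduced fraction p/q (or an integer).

For pairwise disjoint intervals, m(union_i I_i) = sum_i m(I_i),
and m is invariant under swapping open/closed endpoints (single points have measure 0).
So m(E) = sum_i (b_i - a_i).
  I_1 has length 5 - 7/2 = 3/2.
  I_2 has length 9 - 7 = 2.
  I_3 has length 25/2 - 19/2 = 3.
  I_4 has length 29/2 - 14 = 1/2.
  I_5 has length 71/4 - 59/4 = 3.
Summing:
  m(E) = 3/2 + 2 + 3 + 1/2 + 3 = 10.

10


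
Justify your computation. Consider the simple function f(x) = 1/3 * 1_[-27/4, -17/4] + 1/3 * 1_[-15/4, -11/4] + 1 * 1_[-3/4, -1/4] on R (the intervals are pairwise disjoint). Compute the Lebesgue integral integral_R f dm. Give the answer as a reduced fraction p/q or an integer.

For a simple function f = sum_i c_i * 1_{A_i} with disjoint A_i,
  integral f dm = sum_i c_i * m(A_i).
Lengths of the A_i:
  m(A_1) = -17/4 - (-27/4) = 5/2.
  m(A_2) = -11/4 - (-15/4) = 1.
  m(A_3) = -1/4 - (-3/4) = 1/2.
Contributions c_i * m(A_i):
  (1/3) * (5/2) = 5/6.
  (1/3) * (1) = 1/3.
  (1) * (1/2) = 1/2.
Total: 5/6 + 1/3 + 1/2 = 5/3.

5/3


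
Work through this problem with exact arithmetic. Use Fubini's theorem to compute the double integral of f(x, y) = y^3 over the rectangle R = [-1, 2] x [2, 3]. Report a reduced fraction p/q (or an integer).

f(x, y) is a tensor product of a function of x and a function of y, and both factors are bounded continuous (hence Lebesgue integrable) on the rectangle, so Fubini's theorem applies:
  integral_R f d(m x m) = (integral_a1^b1 1 dx) * (integral_a2^b2 y^3 dy).
Inner integral in x: integral_{-1}^{2} 1 dx = (2^1 - (-1)^1)/1
  = 3.
Inner integral in y: integral_{2}^{3} y^3 dy = (3^4 - 2^4)/4
  = 65/4.
Product: (3) * (65/4) = 195/4.

195/4


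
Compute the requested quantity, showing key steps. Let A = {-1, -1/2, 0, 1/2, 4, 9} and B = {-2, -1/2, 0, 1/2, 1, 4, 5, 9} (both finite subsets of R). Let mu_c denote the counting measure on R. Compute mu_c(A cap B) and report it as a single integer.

Counting measure on a finite set equals cardinality. mu_c(A cap B) = |A cap B| (elements appearing in both).
Enumerating the elements of A that also lie in B gives 5 element(s).
So mu_c(A cap B) = 5.

5


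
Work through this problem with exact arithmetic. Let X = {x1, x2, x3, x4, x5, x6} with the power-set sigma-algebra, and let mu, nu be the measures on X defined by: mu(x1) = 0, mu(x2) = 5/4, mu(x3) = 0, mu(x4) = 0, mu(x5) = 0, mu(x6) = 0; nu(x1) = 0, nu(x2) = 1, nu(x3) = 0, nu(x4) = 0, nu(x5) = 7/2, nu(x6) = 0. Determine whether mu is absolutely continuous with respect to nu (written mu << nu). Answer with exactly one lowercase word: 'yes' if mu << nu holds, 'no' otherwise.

mu << nu means: every nu-null measurable set is also mu-null; equivalently, for every atom x, if nu({x}) = 0 then mu({x}) = 0.
Checking each atom:
  x1: nu = 0, mu = 0 -> consistent with mu << nu.
  x2: nu = 1 > 0 -> no constraint.
  x3: nu = 0, mu = 0 -> consistent with mu << nu.
  x4: nu = 0, mu = 0 -> consistent with mu << nu.
  x5: nu = 7/2 > 0 -> no constraint.
  x6: nu = 0, mu = 0 -> consistent with mu << nu.
No atom violates the condition. Therefore mu << nu.

yes


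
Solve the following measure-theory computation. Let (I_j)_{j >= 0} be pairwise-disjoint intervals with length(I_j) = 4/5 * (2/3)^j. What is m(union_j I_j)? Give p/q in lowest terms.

By countable additivity of the Lebesgue measure on pairwise disjoint measurable sets,
  m(union_{j >= 0} I_j) = sum_{j >= 0} m(I_j) = sum_{j >= 0} a * r^j,
  with a = 4/5 and r = 2/3.
Since 0 < r = 2/3 < 1, the geometric series converges:
  sum_{j >= 0} a * r^j = a / (1 - r).
  = 4/5 / (1 - 2/3)
  = 4/5 / (1/3)
  = 12/5.

12/5


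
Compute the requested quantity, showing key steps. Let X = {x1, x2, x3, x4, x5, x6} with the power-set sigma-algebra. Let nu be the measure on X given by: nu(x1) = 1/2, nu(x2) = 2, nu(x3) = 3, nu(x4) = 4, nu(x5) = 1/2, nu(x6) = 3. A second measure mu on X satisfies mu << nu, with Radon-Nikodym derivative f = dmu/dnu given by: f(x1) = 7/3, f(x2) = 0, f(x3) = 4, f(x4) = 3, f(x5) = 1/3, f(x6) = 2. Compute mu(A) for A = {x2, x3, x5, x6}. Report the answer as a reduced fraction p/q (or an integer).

By the defining property of the Radon-Nikodym derivative, for every measurable set A,
  mu(A) = integral_A f dnu.
Since nu is a discrete measure concentrated on the atoms of X, the integral over A reduces to the sum
  mu(A) = sum_{x in A} f(x) * nu({x}).
Computing each term:
  x2: f(x2) * nu(x2) = 0 * 2 = 0.
  x3: f(x3) * nu(x3) = 4 * 3 = 12.
  x5: f(x5) * nu(x5) = 1/3 * 1/2 = 1/6.
  x6: f(x6) * nu(x6) = 2 * 3 = 6.
Summing: mu(A) = 0 + 12 + 1/6 + 6 = 109/6.

109/6


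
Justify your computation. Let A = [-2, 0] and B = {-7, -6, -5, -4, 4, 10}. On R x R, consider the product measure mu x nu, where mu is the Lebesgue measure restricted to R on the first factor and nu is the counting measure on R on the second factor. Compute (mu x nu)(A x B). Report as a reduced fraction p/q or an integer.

For a measurable rectangle A x B, the product measure satisfies
  (mu x nu)(A x B) = mu(A) * nu(B).
  mu(A) = 2.
  nu(B) = 6.
  (mu x nu)(A x B) = 2 * 6 = 12.

12


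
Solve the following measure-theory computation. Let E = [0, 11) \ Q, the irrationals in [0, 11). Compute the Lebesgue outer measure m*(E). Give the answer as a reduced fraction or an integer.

The interval I = [0, 11) has m(I) = 11 - 0 = 11 (endpoints are measure-zero, so open/closed/half-open agree). Write I = (I cap Q) u (I \ Q). The rationals in I are countable, so m*(I cap Q) = 0 (cover each rational by intervals whose total length is arbitrarily small). By countable subadditivity m*(I) <= m*(I cap Q) + m*(I \ Q), hence m*(I \ Q) >= m(I) = 11. The reverse inequality m*(I \ Q) <= m*(I) = 11 is trivial since (I \ Q) is a subset of I. Therefore m*(I \ Q) = 11.

11


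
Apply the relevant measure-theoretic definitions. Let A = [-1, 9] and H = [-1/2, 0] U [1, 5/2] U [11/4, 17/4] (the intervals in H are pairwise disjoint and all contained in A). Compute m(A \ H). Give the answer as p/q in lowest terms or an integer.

The ambient interval has length m(A) = 9 - (-1) = 10.
Since the holes are disjoint and sit inside A, by finite additivity
  m(H) = sum_i (b_i - a_i), and m(A \ H) = m(A) - m(H).
Computing the hole measures:
  m(H_1) = 0 - (-1/2) = 1/2.
  m(H_2) = 5/2 - 1 = 3/2.
  m(H_3) = 17/4 - 11/4 = 3/2.
Summed: m(H) = 1/2 + 3/2 + 3/2 = 7/2.
So m(A \ H) = 10 - 7/2 = 13/2.

13/2


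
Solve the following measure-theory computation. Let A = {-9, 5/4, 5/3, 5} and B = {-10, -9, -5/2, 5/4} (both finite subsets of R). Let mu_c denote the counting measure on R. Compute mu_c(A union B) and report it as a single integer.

Counting measure on a finite set equals cardinality. By inclusion-exclusion, |A union B| = |A| + |B| - |A cap B|.
|A| = 4, |B| = 4, |A cap B| = 2.
So mu_c(A union B) = 4 + 4 - 2 = 6.

6


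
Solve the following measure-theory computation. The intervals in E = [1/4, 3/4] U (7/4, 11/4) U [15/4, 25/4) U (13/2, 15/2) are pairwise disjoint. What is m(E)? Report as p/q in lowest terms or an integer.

For pairwise disjoint intervals, m(union_i I_i) = sum_i m(I_i),
and m is invariant under swapping open/closed endpoints (single points have measure 0).
So m(E) = sum_i (b_i - a_i).
  I_1 has length 3/4 - 1/4 = 1/2.
  I_2 has length 11/4 - 7/4 = 1.
  I_3 has length 25/4 - 15/4 = 5/2.
  I_4 has length 15/2 - 13/2 = 1.
Summing:
  m(E) = 1/2 + 1 + 5/2 + 1 = 5.

5


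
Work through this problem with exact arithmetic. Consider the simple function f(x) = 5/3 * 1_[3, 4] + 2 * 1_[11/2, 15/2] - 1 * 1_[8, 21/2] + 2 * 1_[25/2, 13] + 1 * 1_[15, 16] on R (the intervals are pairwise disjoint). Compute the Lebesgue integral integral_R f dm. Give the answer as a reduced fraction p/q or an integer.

For a simple function f = sum_i c_i * 1_{A_i} with disjoint A_i,
  integral f dm = sum_i c_i * m(A_i).
Lengths of the A_i:
  m(A_1) = 4 - 3 = 1.
  m(A_2) = 15/2 - 11/2 = 2.
  m(A_3) = 21/2 - 8 = 5/2.
  m(A_4) = 13 - 25/2 = 1/2.
  m(A_5) = 16 - 15 = 1.
Contributions c_i * m(A_i):
  (5/3) * (1) = 5/3.
  (2) * (2) = 4.
  (-1) * (5/2) = -5/2.
  (2) * (1/2) = 1.
  (1) * (1) = 1.
Total: 5/3 + 4 - 5/2 + 1 + 1 = 31/6.

31/6


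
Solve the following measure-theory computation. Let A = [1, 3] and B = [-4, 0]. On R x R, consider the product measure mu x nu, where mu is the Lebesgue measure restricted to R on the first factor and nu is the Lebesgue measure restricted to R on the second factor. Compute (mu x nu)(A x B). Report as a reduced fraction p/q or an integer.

For a measurable rectangle A x B, the product measure satisfies
  (mu x nu)(A x B) = mu(A) * nu(B).
  mu(A) = 2.
  nu(B) = 4.
  (mu x nu)(A x B) = 2 * 4 = 8.

8


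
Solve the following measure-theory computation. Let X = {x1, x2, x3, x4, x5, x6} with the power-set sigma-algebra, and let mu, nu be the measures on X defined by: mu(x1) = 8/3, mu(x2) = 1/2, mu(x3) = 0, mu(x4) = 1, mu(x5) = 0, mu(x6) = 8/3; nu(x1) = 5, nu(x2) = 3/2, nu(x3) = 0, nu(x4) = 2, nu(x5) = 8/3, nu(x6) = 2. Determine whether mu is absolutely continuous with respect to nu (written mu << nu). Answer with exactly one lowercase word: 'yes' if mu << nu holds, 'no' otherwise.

mu << nu means: every nu-null measurable set is also mu-null; equivalently, for every atom x, if nu({x}) = 0 then mu({x}) = 0.
Checking each atom:
  x1: nu = 5 > 0 -> no constraint.
  x2: nu = 3/2 > 0 -> no constraint.
  x3: nu = 0, mu = 0 -> consistent with mu << nu.
  x4: nu = 2 > 0 -> no constraint.
  x5: nu = 8/3 > 0 -> no constraint.
  x6: nu = 2 > 0 -> no constraint.
No atom violates the condition. Therefore mu << nu.

yes


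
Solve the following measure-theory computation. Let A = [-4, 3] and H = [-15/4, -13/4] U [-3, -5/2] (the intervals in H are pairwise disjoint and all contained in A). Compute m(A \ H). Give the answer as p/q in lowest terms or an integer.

The ambient interval has length m(A) = 3 - (-4) = 7.
Since the holes are disjoint and sit inside A, by finite additivity
  m(H) = sum_i (b_i - a_i), and m(A \ H) = m(A) - m(H).
Computing the hole measures:
  m(H_1) = -13/4 - (-15/4) = 1/2.
  m(H_2) = -5/2 - (-3) = 1/2.
Summed: m(H) = 1/2 + 1/2 = 1.
So m(A \ H) = 7 - 1 = 6.

6


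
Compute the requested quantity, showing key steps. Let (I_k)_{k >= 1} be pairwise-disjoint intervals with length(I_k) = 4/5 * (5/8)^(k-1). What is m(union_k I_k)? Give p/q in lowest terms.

By countable additivity of the Lebesgue measure on pairwise disjoint measurable sets,
  m(union_{k >= 1} I_k) = sum_{k >= 1} m(I_k) = sum_{k >= 1} a * r^(k-1),
  with a = 4/5 and r = 5/8.
Since 0 < r = 5/8 < 1, the geometric series converges:
  sum_{k >= 1} a * r^(k-1) = a / (1 - r).
  = 4/5 / (1 - 5/8)
  = 4/5 / (3/8)
  = 32/15.

32/15


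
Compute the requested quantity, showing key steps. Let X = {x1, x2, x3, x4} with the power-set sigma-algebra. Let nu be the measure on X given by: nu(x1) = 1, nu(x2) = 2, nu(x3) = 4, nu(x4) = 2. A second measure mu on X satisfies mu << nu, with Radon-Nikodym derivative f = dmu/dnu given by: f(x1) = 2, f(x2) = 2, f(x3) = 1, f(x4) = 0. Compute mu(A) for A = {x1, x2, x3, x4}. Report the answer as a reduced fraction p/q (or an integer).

By the defining property of the Radon-Nikodym derivative, for every measurable set A,
  mu(A) = integral_A f dnu.
Since nu is a discrete measure concentrated on the atoms of X, the integral over A reduces to the sum
  mu(A) = sum_{x in A} f(x) * nu({x}).
Computing each term:
  x1: f(x1) * nu(x1) = 2 * 1 = 2.
  x2: f(x2) * nu(x2) = 2 * 2 = 4.
  x3: f(x3) * nu(x3) = 1 * 4 = 4.
  x4: f(x4) * nu(x4) = 0 * 2 = 0.
Summing: mu(A) = 2 + 4 + 4 + 0 = 10.

10


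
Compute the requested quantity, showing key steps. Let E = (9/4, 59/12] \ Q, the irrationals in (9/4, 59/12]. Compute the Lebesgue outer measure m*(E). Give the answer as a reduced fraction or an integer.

The interval I = (9/4, 59/12] has m(I) = 59/12 - 9/4 = 8/3 (endpoints are measure-zero, so open/closed/half-open agree). Write I = (I cap Q) u (I \ Q). The rationals in I are countable, so m*(I cap Q) = 0 (cover each rational by intervals whose total length is arbitrarily small). By countable subadditivity m*(I) <= m*(I cap Q) + m*(I \ Q), hence m*(I \ Q) >= m(I) = 8/3. The reverse inequality m*(I \ Q) <= m*(I) = 8/3 is trivial since (I \ Q) is a subset of I. Therefore m*(I \ Q) = 8/3.

8/3


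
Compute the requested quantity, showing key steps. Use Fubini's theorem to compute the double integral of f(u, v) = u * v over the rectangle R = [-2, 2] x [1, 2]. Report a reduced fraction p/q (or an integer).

f(u, v) is a tensor product of a function of u and a function of v, and both factors are bounded continuous (hence Lebesgue integrable) on the rectangle, so Fubini's theorem applies:
  integral_R f d(m x m) = (integral_a1^b1 u du) * (integral_a2^b2 v dv).
Inner integral in u: integral_{-2}^{2} u du = (2^2 - (-2)^2)/2
  = 0.
Inner integral in v: integral_{1}^{2} v dv = (2^2 - 1^2)/2
  = 3/2.
Product: (0) * (3/2) = 0.

0


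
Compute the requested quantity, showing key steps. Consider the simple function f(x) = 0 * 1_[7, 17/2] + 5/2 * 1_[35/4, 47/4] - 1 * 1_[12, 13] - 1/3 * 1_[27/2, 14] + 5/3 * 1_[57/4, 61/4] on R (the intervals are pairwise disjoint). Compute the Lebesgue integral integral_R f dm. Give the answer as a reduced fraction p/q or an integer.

For a simple function f = sum_i c_i * 1_{A_i} with disjoint A_i,
  integral f dm = sum_i c_i * m(A_i).
Lengths of the A_i:
  m(A_1) = 17/2 - 7 = 3/2.
  m(A_2) = 47/4 - 35/4 = 3.
  m(A_3) = 13 - 12 = 1.
  m(A_4) = 14 - 27/2 = 1/2.
  m(A_5) = 61/4 - 57/4 = 1.
Contributions c_i * m(A_i):
  (0) * (3/2) = 0.
  (5/2) * (3) = 15/2.
  (-1) * (1) = -1.
  (-1/3) * (1/2) = -1/6.
  (5/3) * (1) = 5/3.
Total: 0 + 15/2 - 1 - 1/6 + 5/3 = 8.

8


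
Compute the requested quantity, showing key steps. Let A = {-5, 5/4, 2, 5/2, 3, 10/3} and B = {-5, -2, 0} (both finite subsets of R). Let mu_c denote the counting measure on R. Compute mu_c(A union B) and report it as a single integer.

Counting measure on a finite set equals cardinality. By inclusion-exclusion, |A union B| = |A| + |B| - |A cap B|.
|A| = 6, |B| = 3, |A cap B| = 1.
So mu_c(A union B) = 6 + 3 - 1 = 8.

8


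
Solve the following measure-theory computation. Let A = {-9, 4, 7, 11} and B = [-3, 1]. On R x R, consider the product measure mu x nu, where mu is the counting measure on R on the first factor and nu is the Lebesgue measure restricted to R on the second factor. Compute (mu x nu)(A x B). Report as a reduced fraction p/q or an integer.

For a measurable rectangle A x B, the product measure satisfies
  (mu x nu)(A x B) = mu(A) * nu(B).
  mu(A) = 4.
  nu(B) = 4.
  (mu x nu)(A x B) = 4 * 4 = 16.

16


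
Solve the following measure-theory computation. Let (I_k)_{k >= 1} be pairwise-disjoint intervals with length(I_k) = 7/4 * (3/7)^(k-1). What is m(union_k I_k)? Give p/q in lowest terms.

By countable additivity of the Lebesgue measure on pairwise disjoint measurable sets,
  m(union_{k >= 1} I_k) = sum_{k >= 1} m(I_k) = sum_{k >= 1} a * r^(k-1),
  with a = 7/4 and r = 3/7.
Since 0 < r = 3/7 < 1, the geometric series converges:
  sum_{k >= 1} a * r^(k-1) = a / (1 - r).
  = 7/4 / (1 - 3/7)
  = 7/4 / (4/7)
  = 49/16.

49/16


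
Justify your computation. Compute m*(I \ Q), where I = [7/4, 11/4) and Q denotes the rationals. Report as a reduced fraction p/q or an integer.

The interval I = [7/4, 11/4) has m(I) = 11/4 - 7/4 = 1 (endpoints are measure-zero, so open/closed/half-open agree). Write I = (I cap Q) u (I \ Q). The rationals in I are countable, so m*(I cap Q) = 0 (cover each rational by intervals whose total length is arbitrarily small). By countable subadditivity m*(I) <= m*(I cap Q) + m*(I \ Q), hence m*(I \ Q) >= m(I) = 1. The reverse inequality m*(I \ Q) <= m*(I) = 1 is trivial since (I \ Q) is a subset of I. Therefore m*(I \ Q) = 1.

1


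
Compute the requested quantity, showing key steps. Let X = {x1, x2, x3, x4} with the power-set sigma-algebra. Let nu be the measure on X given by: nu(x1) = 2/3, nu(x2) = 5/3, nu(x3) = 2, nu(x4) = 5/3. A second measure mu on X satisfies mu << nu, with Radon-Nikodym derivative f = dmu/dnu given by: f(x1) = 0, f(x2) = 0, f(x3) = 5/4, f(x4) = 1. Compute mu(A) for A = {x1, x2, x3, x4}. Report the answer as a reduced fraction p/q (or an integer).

By the defining property of the Radon-Nikodym derivative, for every measurable set A,
  mu(A) = integral_A f dnu.
Since nu is a discrete measure concentrated on the atoms of X, the integral over A reduces to the sum
  mu(A) = sum_{x in A} f(x) * nu({x}).
Computing each term:
  x1: f(x1) * nu(x1) = 0 * 2/3 = 0.
  x2: f(x2) * nu(x2) = 0 * 5/3 = 0.
  x3: f(x3) * nu(x3) = 5/4 * 2 = 5/2.
  x4: f(x4) * nu(x4) = 1 * 5/3 = 5/3.
Summing: mu(A) = 0 + 0 + 5/2 + 5/3 = 25/6.

25/6


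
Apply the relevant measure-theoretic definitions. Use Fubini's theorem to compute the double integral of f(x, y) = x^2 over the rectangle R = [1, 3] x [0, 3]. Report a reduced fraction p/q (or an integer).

f(x, y) is a tensor product of a function of x and a function of y, and both factors are bounded continuous (hence Lebesgue integrable) on the rectangle, so Fubini's theorem applies:
  integral_R f d(m x m) = (integral_a1^b1 x^2 dx) * (integral_a2^b2 1 dy).
Inner integral in x: integral_{1}^{3} x^2 dx = (3^3 - 1^3)/3
  = 26/3.
Inner integral in y: integral_{0}^{3} 1 dy = (3^1 - 0^1)/1
  = 3.
Product: (26/3) * (3) = 26.

26


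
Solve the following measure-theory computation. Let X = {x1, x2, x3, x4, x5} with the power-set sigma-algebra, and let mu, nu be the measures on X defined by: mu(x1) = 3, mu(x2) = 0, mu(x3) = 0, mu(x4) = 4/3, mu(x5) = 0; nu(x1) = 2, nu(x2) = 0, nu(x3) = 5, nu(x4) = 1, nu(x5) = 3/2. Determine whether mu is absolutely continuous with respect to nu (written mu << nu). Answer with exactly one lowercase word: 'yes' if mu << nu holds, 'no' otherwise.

mu << nu means: every nu-null measurable set is also mu-null; equivalently, for every atom x, if nu({x}) = 0 then mu({x}) = 0.
Checking each atom:
  x1: nu = 2 > 0 -> no constraint.
  x2: nu = 0, mu = 0 -> consistent with mu << nu.
  x3: nu = 5 > 0 -> no constraint.
  x4: nu = 1 > 0 -> no constraint.
  x5: nu = 3/2 > 0 -> no constraint.
No atom violates the condition. Therefore mu << nu.

yes


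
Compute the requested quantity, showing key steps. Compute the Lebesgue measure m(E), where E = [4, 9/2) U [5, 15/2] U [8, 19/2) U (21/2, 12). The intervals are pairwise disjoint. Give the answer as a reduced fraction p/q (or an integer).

For pairwise disjoint intervals, m(union_i I_i) = sum_i m(I_i),
and m is invariant under swapping open/closed endpoints (single points have measure 0).
So m(E) = sum_i (b_i - a_i).
  I_1 has length 9/2 - 4 = 1/2.
  I_2 has length 15/2 - 5 = 5/2.
  I_3 has length 19/2 - 8 = 3/2.
  I_4 has length 12 - 21/2 = 3/2.
Summing:
  m(E) = 1/2 + 5/2 + 3/2 + 3/2 = 6.

6


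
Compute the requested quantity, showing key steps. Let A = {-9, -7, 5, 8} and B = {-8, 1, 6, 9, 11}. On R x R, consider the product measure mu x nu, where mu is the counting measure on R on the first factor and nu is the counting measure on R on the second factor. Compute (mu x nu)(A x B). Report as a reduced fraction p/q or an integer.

For a measurable rectangle A x B, the product measure satisfies
  (mu x nu)(A x B) = mu(A) * nu(B).
  mu(A) = 4.
  nu(B) = 5.
  (mu x nu)(A x B) = 4 * 5 = 20.

20


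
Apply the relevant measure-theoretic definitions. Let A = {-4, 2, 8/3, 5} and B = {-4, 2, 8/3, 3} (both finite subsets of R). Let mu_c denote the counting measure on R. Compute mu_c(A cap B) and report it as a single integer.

Counting measure on a finite set equals cardinality. mu_c(A cap B) = |A cap B| (elements appearing in both).
Enumerating the elements of A that also lie in B gives 3 element(s).
So mu_c(A cap B) = 3.

3


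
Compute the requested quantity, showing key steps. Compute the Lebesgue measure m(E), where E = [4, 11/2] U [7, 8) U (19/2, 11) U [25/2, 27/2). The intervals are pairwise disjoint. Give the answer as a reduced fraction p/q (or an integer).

For pairwise disjoint intervals, m(union_i I_i) = sum_i m(I_i),
and m is invariant under swapping open/closed endpoints (single points have measure 0).
So m(E) = sum_i (b_i - a_i).
  I_1 has length 11/2 - 4 = 3/2.
  I_2 has length 8 - 7 = 1.
  I_3 has length 11 - 19/2 = 3/2.
  I_4 has length 27/2 - 25/2 = 1.
Summing:
  m(E) = 3/2 + 1 + 3/2 + 1 = 5.

5


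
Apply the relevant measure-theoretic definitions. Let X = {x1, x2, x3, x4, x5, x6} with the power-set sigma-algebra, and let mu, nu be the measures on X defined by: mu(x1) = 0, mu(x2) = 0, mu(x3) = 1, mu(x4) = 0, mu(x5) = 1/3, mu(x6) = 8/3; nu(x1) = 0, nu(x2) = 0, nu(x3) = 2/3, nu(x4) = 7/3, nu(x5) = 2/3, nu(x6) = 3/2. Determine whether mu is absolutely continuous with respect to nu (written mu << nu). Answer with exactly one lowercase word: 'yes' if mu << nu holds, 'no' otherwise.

mu << nu means: every nu-null measurable set is also mu-null; equivalently, for every atom x, if nu({x}) = 0 then mu({x}) = 0.
Checking each atom:
  x1: nu = 0, mu = 0 -> consistent with mu << nu.
  x2: nu = 0, mu = 0 -> consistent with mu << nu.
  x3: nu = 2/3 > 0 -> no constraint.
  x4: nu = 7/3 > 0 -> no constraint.
  x5: nu = 2/3 > 0 -> no constraint.
  x6: nu = 3/2 > 0 -> no constraint.
No atom violates the condition. Therefore mu << nu.

yes


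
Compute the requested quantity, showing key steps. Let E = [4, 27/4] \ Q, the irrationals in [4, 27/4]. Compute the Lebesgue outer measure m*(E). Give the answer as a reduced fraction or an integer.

The interval I = [4, 27/4] has m(I) = 27/4 - 4 = 11/4 (endpoints are measure-zero, so open/closed/half-open agree). Write I = (I cap Q) u (I \ Q). The rationals in I are countable, so m*(I cap Q) = 0 (cover each rational by intervals whose total length is arbitrarily small). By countable subadditivity m*(I) <= m*(I cap Q) + m*(I \ Q), hence m*(I \ Q) >= m(I) = 11/4. The reverse inequality m*(I \ Q) <= m*(I) = 11/4 is trivial since (I \ Q) is a subset of I. Therefore m*(I \ Q) = 11/4.

11/4


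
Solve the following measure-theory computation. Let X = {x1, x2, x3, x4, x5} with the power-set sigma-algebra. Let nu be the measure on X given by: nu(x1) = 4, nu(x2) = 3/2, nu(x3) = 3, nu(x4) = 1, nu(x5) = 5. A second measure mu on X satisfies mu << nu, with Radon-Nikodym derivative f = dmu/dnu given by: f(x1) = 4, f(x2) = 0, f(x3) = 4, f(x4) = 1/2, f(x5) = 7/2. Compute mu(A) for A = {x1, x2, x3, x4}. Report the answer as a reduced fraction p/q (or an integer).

By the defining property of the Radon-Nikodym derivative, for every measurable set A,
  mu(A) = integral_A f dnu.
Since nu is a discrete measure concentrated on the atoms of X, the integral over A reduces to the sum
  mu(A) = sum_{x in A} f(x) * nu({x}).
Computing each term:
  x1: f(x1) * nu(x1) = 4 * 4 = 16.
  x2: f(x2) * nu(x2) = 0 * 3/2 = 0.
  x3: f(x3) * nu(x3) = 4 * 3 = 12.
  x4: f(x4) * nu(x4) = 1/2 * 1 = 1/2.
Summing: mu(A) = 16 + 0 + 12 + 1/2 = 57/2.

57/2


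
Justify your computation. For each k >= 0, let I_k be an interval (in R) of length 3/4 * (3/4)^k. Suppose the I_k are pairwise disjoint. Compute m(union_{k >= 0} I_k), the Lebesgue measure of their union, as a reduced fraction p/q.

By countable additivity of the Lebesgue measure on pairwise disjoint measurable sets,
  m(union_{k >= 0} I_k) = sum_{k >= 0} m(I_k) = sum_{k >= 0} a * r^k,
  with a = 3/4 and r = 3/4.
Since 0 < r = 3/4 < 1, the geometric series converges:
  sum_{k >= 0} a * r^k = a / (1 - r).
  = 3/4 / (1 - 3/4)
  = 3/4 / (1/4)
  = 3.

3


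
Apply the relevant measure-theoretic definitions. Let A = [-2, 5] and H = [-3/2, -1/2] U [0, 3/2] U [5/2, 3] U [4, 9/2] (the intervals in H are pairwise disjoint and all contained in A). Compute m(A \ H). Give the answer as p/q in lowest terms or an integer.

The ambient interval has length m(A) = 5 - (-2) = 7.
Since the holes are disjoint and sit inside A, by finite additivity
  m(H) = sum_i (b_i - a_i), and m(A \ H) = m(A) - m(H).
Computing the hole measures:
  m(H_1) = -1/2 - (-3/2) = 1.
  m(H_2) = 3/2 - 0 = 3/2.
  m(H_3) = 3 - 5/2 = 1/2.
  m(H_4) = 9/2 - 4 = 1/2.
Summed: m(H) = 1 + 3/2 + 1/2 + 1/2 = 7/2.
So m(A \ H) = 7 - 7/2 = 7/2.

7/2


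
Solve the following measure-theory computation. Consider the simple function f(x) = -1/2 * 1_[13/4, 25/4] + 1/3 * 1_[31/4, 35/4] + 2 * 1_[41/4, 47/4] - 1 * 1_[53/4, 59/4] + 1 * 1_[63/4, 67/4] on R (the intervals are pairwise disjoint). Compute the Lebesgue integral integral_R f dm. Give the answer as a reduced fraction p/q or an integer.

For a simple function f = sum_i c_i * 1_{A_i} with disjoint A_i,
  integral f dm = sum_i c_i * m(A_i).
Lengths of the A_i:
  m(A_1) = 25/4 - 13/4 = 3.
  m(A_2) = 35/4 - 31/4 = 1.
  m(A_3) = 47/4 - 41/4 = 3/2.
  m(A_4) = 59/4 - 53/4 = 3/2.
  m(A_5) = 67/4 - 63/4 = 1.
Contributions c_i * m(A_i):
  (-1/2) * (3) = -3/2.
  (1/3) * (1) = 1/3.
  (2) * (3/2) = 3.
  (-1) * (3/2) = -3/2.
  (1) * (1) = 1.
Total: -3/2 + 1/3 + 3 - 3/2 + 1 = 4/3.

4/3


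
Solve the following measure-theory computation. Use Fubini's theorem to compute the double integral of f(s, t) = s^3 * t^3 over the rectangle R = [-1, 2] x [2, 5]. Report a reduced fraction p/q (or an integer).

f(s, t) is a tensor product of a function of s and a function of t, and both factors are bounded continuous (hence Lebesgue integrable) on the rectangle, so Fubini's theorem applies:
  integral_R f d(m x m) = (integral_a1^b1 s^3 ds) * (integral_a2^b2 t^3 dt).
Inner integral in s: integral_{-1}^{2} s^3 ds = (2^4 - (-1)^4)/4
  = 15/4.
Inner integral in t: integral_{2}^{5} t^3 dt = (5^4 - 2^4)/4
  = 609/4.
Product: (15/4) * (609/4) = 9135/16.

9135/16


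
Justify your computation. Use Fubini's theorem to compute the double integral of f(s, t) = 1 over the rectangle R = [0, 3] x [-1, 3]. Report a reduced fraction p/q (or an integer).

f(s, t) is a tensor product of a function of s and a function of t, and both factors are bounded continuous (hence Lebesgue integrable) on the rectangle, so Fubini's theorem applies:
  integral_R f d(m x m) = (integral_a1^b1 1 ds) * (integral_a2^b2 1 dt).
Inner integral in s: integral_{0}^{3} 1 ds = (3^1 - 0^1)/1
  = 3.
Inner integral in t: integral_{-1}^{3} 1 dt = (3^1 - (-1)^1)/1
  = 4.
Product: (3) * (4) = 12.

12


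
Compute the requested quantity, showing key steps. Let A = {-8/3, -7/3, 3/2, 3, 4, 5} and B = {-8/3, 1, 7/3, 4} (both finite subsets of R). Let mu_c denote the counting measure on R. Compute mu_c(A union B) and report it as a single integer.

Counting measure on a finite set equals cardinality. By inclusion-exclusion, |A union B| = |A| + |B| - |A cap B|.
|A| = 6, |B| = 4, |A cap B| = 2.
So mu_c(A union B) = 6 + 4 - 2 = 8.

8


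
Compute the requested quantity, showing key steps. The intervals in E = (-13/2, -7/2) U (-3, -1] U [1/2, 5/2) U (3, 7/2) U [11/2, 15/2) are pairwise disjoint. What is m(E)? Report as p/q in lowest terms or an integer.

For pairwise disjoint intervals, m(union_i I_i) = sum_i m(I_i),
and m is invariant under swapping open/closed endpoints (single points have measure 0).
So m(E) = sum_i (b_i - a_i).
  I_1 has length -7/2 - (-13/2) = 3.
  I_2 has length -1 - (-3) = 2.
  I_3 has length 5/2 - 1/2 = 2.
  I_4 has length 7/2 - 3 = 1/2.
  I_5 has length 15/2 - 11/2 = 2.
Summing:
  m(E) = 3 + 2 + 2 + 1/2 + 2 = 19/2.

19/2
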